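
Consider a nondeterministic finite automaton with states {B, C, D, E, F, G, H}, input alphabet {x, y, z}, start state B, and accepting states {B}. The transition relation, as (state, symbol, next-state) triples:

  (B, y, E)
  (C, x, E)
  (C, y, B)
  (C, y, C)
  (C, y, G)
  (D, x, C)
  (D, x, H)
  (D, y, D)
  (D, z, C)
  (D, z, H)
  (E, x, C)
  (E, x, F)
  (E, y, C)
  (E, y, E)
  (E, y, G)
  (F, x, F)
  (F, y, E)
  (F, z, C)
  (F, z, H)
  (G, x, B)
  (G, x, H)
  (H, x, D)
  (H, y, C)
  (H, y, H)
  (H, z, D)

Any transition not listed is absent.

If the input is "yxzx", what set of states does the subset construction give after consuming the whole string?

{D, E}

Start in {B}.
Read 'y': {B} → {E}.
Read 'x': {E} → {C, F}.
Read 'z': {C, F} → {C, H}.
Read 'x': {C, H} → {D, E}.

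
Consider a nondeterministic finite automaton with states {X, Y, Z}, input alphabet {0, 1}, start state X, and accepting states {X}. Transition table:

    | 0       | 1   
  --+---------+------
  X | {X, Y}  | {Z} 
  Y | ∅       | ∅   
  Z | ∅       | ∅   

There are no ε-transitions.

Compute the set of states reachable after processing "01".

Start in {X}.
Read '0': X→{X, Y}; now {X, Y}.
Read '1': X→{Z}, Y→∅; now {Z}.

{Z}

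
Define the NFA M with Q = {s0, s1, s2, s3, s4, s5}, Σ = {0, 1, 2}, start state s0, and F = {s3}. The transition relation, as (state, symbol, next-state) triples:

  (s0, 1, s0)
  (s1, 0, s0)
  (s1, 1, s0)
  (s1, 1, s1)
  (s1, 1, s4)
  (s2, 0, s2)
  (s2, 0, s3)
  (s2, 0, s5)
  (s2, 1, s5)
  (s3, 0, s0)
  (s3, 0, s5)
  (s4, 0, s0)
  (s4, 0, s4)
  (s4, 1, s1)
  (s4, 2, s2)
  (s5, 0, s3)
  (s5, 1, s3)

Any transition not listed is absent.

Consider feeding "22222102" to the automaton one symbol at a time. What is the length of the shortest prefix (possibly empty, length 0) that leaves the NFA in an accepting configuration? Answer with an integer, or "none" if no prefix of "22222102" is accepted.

none

Start in {s0}.
Read '2': s0→∅; now ∅.
The set is empty and remains empty for the remaining 7 symbols.
No reachable set along the way intersects F.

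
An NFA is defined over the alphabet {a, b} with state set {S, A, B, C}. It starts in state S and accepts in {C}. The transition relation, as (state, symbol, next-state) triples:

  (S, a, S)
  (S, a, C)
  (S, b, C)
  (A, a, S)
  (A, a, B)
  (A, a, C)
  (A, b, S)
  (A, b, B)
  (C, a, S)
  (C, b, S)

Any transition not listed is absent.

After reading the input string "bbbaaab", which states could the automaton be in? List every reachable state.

Start in {S}.
Read 'b': S→{C}; now {C}.
Read 'b': C→{S}; now {S}.
Read 'b': S→{C}; now {C}.
Read 'a': C→{S}; now {S}.
Read 'a': S→{S, C}; now {S, C}.
Read 'a': S→{S, C}, C→{S}; now {S, C}.
Read 'b': S→{C}, C→{S}; now {S, C}.

{S, C}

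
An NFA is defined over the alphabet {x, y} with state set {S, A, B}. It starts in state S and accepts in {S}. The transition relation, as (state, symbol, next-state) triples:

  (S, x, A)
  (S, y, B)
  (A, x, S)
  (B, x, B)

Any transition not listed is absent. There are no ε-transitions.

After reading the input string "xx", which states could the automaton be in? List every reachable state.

{S}

Start in {S}.
Read 'x': S→{A}; now {A}.
Read 'x': A→{S}; now {S}.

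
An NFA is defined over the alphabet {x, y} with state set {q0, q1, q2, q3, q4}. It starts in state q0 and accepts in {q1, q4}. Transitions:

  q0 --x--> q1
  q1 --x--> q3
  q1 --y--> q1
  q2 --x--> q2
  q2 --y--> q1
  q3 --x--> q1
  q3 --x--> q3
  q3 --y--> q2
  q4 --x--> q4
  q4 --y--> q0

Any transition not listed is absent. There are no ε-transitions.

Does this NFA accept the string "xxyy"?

Start in {q0}.
Read 'x': q0→{q1}; now {q1}.
Read 'x': q1→{q3}; now {q3}.
Read 'y': q3→{q2}; now {q2}.
Read 'y': q2→{q1}; now {q1}.
The final set {q1} contains the accepting state q1.

Yes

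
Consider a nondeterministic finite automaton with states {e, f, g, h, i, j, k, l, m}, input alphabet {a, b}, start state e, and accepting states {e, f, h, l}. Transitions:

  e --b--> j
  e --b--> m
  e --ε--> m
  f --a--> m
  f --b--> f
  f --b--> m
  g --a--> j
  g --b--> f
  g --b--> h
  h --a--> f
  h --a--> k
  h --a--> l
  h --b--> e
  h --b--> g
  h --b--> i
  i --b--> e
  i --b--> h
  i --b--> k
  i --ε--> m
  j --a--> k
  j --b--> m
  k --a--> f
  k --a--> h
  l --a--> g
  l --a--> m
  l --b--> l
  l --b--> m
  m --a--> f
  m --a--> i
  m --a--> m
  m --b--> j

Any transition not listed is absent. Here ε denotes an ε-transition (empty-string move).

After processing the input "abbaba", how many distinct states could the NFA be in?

Start: ε-closure({e}) = {e, m}.
Read 'a': {e, m} → {f, i, m}.
Read 'b': {f, i, m} → {e, f, h, j, k, m}.
Read 'b': {e, f, h, j, k, m} → {e, f, g, i, j, m}.
Read 'a': {e, f, g, i, j, m} → {f, i, j, k, m}.
Read 'b': {f, i, j, k, m} → {e, f, h, j, k, m}.
Read 'a': {e, f, h, j, k, m} → {f, h, i, k, l, m}.
That set has 6 states.

6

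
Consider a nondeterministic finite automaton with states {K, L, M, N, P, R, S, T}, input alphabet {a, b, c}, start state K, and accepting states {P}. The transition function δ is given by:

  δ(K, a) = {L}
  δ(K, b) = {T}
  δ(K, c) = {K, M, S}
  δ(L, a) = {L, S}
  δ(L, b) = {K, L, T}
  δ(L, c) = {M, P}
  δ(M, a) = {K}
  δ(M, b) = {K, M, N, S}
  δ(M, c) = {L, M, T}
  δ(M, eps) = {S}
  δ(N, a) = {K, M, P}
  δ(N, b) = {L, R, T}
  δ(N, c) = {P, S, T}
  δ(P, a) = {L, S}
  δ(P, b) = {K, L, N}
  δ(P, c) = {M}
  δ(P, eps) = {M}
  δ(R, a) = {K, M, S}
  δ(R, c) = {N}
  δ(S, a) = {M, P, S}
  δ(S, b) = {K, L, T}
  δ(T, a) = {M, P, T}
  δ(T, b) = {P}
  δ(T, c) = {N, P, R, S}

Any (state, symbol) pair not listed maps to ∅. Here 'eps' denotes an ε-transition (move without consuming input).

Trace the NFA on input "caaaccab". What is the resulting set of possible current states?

{K, L, M, N, P, S, T}

Start in {K}.
Read 'c': K→{K, M, S}; now {K, M, S}.
Read 'a': K→{L}, M→{K}, S→{M, P, S}; now {K, L, M, P, S}.
Read 'a': K→{L}, L→{L, S}, M→{K}, P→{L, S}, S→{M, P, S}; now {K, L, M, P, S}.
Read 'a': K→{L}, L→{L, S}, M→{K}, P→{L, S}, S→{M, P, S}; now {K, L, M, P, S}.
Read 'c': K→{K, M, S}, L→{M, P}, M→{L, M, T}, P→{M}, S→∅; now {K, L, M, P, S, T}.
Read 'c': K→{K, M, S}, L→{M, P}, M→{L, M, T}, P→{M}, S→∅, T→{N, P, R, S}; now {K, L, M, N, P, R, S, T}.
Read 'a': K→{L}, L→{L, S}, M→{K}, N→{K, M, P}, P→{L, S}, R→{K, M, S}, S→{M, P, S}, T→{M, P, T}; now {K, L, M, P, S, T}.
Read 'b': K→{T}, L→{K, L, T}, M→{K, M, N, S}, P→{K, L, N}, S→{K, L, T}, T→{P}; now {K, L, M, N, P, S, T}.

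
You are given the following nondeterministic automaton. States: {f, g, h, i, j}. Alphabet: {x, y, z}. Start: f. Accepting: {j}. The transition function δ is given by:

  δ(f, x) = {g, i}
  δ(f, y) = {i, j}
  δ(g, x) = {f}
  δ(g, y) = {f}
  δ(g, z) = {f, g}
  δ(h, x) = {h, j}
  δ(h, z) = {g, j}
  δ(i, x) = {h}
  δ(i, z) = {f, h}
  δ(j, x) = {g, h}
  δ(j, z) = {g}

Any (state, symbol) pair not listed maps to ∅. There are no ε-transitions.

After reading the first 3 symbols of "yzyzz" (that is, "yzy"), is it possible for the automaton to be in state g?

No

Start in {f}.
Read 'y': {f} → {i, j}.
Read 'z': {i, j} → {f, g, h}.
Read 'y': {f, g, h} → {f, i, j}.
State g is not in {f, i, j}.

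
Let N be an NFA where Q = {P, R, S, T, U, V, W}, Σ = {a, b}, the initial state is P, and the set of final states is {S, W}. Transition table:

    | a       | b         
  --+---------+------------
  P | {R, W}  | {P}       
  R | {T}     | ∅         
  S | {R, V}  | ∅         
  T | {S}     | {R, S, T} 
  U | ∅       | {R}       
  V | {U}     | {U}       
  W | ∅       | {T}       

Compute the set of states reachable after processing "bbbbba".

{R, W}

Start in {P}.
Read 'b': P→{P}; now {P}.
Read 'b': P→{P}; now {P}.
Read 'b': P→{P}; now {P}.
Read 'b': P→{P}; now {P}.
Read 'b': P→{P}; now {P}.
Read 'a': P→{R, W}; now {R, W}.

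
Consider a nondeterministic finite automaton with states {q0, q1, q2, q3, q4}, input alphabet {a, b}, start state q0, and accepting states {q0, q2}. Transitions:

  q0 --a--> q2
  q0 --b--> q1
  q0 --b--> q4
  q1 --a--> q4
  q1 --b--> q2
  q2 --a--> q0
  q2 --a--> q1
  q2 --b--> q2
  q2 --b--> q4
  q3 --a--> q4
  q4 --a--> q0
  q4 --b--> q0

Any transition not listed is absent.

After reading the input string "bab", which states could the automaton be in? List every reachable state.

{q0, q1, q4}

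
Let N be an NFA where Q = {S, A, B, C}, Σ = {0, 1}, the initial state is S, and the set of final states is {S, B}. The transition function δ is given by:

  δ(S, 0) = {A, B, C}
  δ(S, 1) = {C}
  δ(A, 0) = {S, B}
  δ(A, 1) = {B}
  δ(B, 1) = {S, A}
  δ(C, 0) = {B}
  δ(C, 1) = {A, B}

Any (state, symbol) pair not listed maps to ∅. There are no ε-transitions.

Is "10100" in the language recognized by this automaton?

Yes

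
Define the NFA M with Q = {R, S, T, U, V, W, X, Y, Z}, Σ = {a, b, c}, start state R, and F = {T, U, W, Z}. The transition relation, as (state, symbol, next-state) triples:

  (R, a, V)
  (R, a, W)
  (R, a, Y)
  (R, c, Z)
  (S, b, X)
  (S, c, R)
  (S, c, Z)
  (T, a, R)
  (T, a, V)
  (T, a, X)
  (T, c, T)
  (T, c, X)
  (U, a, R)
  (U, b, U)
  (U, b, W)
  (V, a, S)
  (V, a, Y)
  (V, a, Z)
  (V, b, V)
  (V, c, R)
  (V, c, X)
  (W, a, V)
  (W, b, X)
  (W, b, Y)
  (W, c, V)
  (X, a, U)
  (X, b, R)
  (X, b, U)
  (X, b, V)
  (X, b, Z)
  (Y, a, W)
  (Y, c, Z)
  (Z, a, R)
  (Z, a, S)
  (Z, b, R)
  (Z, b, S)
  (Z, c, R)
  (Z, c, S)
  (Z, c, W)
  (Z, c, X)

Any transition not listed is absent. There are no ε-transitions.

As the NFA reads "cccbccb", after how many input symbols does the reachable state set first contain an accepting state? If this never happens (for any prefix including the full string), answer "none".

Start in {R}.
Read 'c': R→{Z}; now {Z}.
None of the earlier sets intersect F, but {Z} does.

1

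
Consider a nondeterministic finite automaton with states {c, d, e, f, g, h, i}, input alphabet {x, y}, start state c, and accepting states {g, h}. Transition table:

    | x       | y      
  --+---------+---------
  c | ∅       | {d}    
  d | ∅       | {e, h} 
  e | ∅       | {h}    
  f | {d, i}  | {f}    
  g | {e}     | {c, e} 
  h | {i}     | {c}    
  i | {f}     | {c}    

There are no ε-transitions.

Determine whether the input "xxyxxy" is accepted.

Start in {c}.
Read 'x': {c} → ∅.
The set is empty and remains empty for the remaining 5 symbols.
The final set ∅ contains no accepting state.

No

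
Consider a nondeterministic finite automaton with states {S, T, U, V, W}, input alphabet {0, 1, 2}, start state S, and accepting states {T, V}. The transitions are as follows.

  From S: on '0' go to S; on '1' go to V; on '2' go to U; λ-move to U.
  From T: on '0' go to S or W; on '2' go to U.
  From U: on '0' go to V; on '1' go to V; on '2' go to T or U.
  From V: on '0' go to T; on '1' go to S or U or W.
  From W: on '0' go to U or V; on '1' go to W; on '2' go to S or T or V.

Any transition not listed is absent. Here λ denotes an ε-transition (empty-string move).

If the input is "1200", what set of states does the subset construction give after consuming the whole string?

Start: ε-closure({S}) = {S, U}.
Read '1': {S, U} → {V}.
Read '2': {V} → ∅.
The set is empty and remains empty for the remaining 2 symbols.

∅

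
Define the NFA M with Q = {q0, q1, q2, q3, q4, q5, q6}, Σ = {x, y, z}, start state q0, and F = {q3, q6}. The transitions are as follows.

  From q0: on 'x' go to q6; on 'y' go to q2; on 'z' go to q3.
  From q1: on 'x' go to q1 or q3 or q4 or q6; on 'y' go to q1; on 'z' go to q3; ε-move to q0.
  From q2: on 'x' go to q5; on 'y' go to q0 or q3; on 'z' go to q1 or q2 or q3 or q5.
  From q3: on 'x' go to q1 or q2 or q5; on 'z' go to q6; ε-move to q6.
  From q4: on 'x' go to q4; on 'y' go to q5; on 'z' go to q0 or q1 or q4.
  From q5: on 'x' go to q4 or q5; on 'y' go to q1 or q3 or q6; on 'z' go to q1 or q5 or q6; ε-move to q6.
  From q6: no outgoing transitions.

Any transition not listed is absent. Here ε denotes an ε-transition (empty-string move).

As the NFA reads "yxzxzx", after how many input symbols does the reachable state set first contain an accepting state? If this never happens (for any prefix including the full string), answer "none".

Start in {q0}.
Read 'y': {q0} → {q2}.
Read 'x': {q2} → {q5, q6}.
None of the earlier sets intersect F, but {q5, q6} does.

2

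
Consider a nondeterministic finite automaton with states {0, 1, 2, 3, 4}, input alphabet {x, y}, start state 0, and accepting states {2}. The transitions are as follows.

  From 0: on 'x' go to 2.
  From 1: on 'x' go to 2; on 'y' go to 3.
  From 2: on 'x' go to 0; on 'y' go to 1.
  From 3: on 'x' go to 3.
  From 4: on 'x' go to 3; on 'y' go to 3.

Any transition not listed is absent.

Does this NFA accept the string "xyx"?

Start in {0}.
Read 'x': {0} → {2}.
Read 'y': {2} → {1}.
Read 'x': {1} → {2}.
The final set {2} contains the accepting state 2.

Yes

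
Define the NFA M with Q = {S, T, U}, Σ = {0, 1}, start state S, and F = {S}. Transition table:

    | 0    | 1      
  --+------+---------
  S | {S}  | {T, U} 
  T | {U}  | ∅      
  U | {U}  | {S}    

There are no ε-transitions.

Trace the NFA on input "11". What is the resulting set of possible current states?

{S}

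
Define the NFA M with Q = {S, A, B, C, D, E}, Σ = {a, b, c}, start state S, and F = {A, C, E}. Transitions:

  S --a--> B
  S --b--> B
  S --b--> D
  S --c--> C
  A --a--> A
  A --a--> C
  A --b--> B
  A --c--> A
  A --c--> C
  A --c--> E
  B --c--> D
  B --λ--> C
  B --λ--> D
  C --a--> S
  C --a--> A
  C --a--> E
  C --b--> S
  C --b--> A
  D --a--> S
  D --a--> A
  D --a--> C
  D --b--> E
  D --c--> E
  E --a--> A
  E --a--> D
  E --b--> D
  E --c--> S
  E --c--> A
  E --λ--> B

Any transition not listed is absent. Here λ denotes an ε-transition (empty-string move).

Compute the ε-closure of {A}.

{A}

Begin with {A}.
No ε-moves leave this set, so the closure equals the set itself.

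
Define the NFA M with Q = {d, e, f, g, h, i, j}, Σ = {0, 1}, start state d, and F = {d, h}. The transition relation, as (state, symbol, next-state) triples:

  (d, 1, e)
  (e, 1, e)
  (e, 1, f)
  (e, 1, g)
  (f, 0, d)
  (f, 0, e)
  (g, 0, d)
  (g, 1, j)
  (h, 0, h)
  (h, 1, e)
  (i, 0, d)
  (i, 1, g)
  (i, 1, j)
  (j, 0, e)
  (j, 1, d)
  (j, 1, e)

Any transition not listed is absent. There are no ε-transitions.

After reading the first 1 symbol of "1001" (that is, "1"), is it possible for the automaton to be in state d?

Start in {d}.
Read '1': d→{e}; now {e}.
State d is not in {e}.

No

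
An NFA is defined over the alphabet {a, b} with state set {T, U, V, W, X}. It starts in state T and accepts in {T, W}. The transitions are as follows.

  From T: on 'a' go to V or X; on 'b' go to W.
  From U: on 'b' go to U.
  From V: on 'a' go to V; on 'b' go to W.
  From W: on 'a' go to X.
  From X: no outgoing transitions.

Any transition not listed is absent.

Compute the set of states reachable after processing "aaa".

Start in {T}.
Read 'a': {T} → {V, X}.
Read 'a': {V, X} → {V}.
Read 'a': {V} → {V}.

{V}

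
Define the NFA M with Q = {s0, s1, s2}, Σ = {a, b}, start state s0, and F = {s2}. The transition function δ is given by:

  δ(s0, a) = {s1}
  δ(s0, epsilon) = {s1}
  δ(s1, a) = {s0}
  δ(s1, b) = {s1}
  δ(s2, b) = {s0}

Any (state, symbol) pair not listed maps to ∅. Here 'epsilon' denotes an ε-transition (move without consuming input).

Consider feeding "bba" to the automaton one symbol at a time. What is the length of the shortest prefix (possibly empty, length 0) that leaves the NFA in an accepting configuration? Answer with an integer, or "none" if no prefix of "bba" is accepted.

Start: ε-closure({s0}) = {s0, s1}.
Read 'b': {s0, s1} → {s1}.
Read 'b': {s1} → {s1}.
Read 'a': {s1} → {s0, s1}.
No reachable set along the way intersects F.

none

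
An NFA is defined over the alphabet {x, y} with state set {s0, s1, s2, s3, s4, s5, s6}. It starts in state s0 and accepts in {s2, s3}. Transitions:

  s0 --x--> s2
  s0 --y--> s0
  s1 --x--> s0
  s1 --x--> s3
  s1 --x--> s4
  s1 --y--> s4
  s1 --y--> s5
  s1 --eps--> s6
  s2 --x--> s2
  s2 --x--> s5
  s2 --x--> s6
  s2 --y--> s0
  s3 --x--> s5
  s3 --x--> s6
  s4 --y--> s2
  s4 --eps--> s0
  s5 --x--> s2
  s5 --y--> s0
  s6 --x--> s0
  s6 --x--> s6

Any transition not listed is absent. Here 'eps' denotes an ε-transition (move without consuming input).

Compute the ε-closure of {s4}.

{s0, s4}

Begin with {s4}.
ε-move s4 → s0; add s0.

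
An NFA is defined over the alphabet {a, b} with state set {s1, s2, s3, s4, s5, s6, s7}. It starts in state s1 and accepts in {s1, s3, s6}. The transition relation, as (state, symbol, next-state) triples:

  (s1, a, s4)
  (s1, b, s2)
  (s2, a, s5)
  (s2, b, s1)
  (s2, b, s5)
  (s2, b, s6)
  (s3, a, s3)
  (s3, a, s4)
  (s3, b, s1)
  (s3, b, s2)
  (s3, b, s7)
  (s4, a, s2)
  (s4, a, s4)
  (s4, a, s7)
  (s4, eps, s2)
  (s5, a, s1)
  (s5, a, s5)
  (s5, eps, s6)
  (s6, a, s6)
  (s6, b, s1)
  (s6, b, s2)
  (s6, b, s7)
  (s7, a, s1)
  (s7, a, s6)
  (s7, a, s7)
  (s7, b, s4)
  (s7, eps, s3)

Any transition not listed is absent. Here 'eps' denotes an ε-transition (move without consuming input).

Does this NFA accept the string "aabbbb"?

Start in {s1}.
Read 'a': {s1} → {s2, s4}.
Read 'a': {s2, s4} → {s2, s3, s4, s5, s6, s7}.
Read 'b': {s2, s3, s4, s5, s6, s7} → {s1, s2, s3, s4, s5, s6, s7}.
Read 'b': {s1, s2, s3, s4, s5, s6, s7} → {s1, s2, s3, s4, s5, s6, s7}.
Read 'b': {s1, s2, s3, s4, s5, s6, s7} → {s1, s2, s3, s4, s5, s6, s7}.
Read 'b': {s1, s2, s3, s4, s5, s6, s7} → {s1, s2, s3, s4, s5, s6, s7}.
The final set {s1, s2, s3, s4, s5, s6, s7} contains the accepting states s1, s3, s6.

Yes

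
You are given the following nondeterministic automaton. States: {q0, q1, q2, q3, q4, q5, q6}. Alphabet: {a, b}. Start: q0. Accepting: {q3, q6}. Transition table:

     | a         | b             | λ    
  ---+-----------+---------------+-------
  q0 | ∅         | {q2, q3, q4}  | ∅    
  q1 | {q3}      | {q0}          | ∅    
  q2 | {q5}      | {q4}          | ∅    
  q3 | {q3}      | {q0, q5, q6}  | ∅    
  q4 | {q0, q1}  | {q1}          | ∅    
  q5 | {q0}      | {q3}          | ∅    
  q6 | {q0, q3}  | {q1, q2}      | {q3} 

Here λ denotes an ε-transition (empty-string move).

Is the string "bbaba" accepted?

Start in {q0}.
Read 'b': q0→{q2, q3, q4}; now {q2, q3, q4}.
Read 'b': q2→{q4}, q3→{q0, q5, q6}, q4→{q1}; union {q0, q1, q4, q5, q6}; ε-closure = {q0, q1, q3, q4, q5, q6}.
Read 'a': q0→∅, q1→{q3}, q3→{q3}, q4→{q0, q1}, q5→{q0}, q6→{q0, q3}; now {q0, q1, q3}.
Read 'b': q0→{q2, q3, q4}, q1→{q0}, q3→{q0, q5, q6}; now {q0, q2, q3, q4, q5, q6}.
Read 'a': q0→∅, q2→{q5}, q3→{q3}, q4→{q0, q1}, q5→{q0}, q6→{q0, q3}; now {q0, q1, q3, q5}.
The final set {q0, q1, q3, q5} contains the accepting state q3.

Yes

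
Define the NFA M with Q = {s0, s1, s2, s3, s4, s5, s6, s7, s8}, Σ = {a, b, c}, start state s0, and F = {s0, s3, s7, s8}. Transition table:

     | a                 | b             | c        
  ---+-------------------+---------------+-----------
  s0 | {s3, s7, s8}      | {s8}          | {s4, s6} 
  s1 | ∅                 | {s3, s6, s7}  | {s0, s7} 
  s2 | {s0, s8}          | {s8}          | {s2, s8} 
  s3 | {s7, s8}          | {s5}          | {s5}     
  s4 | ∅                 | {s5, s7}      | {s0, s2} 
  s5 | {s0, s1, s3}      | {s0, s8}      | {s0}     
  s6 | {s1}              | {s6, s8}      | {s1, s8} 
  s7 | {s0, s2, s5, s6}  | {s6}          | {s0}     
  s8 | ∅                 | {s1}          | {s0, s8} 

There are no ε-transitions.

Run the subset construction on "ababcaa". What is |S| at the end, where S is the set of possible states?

7

Start in {s0}.
Read 'a': s0→{s3, s7, s8}; now {s3, s7, s8}.
Read 'b': s3→{s5}, s7→{s6}, s8→{s1}; now {s1, s5, s6}.
Read 'a': s1→∅, s5→{s0, s1, s3}, s6→{s1}; now {s0, s1, s3}.
Read 'b': s0→{s8}, s1→{s3, s6, s7}, s3→{s5}; now {s3, s5, s6, s7, s8}.
Read 'c': s3→{s5}, s5→{s0}, s6→{s1, s8}, s7→{s0}, s8→{s0, s8}; now {s0, s1, s5, s8}.
Read 'a': s0→{s3, s7, s8}, s1→∅, s5→{s0, s1, s3}, s8→∅; now {s0, s1, s3, s7, s8}.
Read 'a': s0→{s3, s7, s8}, s1→∅, s3→{s7, s8}, s7→{s0, s2, s5, s6}, s8→∅; now {s0, s2, s3, s5, s6, s7, s8}.
That set has 7 states.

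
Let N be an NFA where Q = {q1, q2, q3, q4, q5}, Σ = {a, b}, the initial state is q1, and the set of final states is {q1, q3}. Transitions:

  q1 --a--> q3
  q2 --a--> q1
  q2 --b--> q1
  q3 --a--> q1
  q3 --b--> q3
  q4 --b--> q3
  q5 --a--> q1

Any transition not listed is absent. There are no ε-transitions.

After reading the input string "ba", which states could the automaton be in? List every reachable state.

Start in {q1}.
Read 'b': q1→∅; now ∅.
The set is empty and remains empty for the remaining 1 symbol.

∅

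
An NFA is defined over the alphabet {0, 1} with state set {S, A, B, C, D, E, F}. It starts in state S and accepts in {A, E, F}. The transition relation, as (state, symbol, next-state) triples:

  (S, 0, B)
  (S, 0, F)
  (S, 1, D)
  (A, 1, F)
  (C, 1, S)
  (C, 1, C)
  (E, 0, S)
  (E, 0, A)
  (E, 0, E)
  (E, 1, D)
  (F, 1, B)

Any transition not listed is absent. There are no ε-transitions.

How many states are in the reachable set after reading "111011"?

Start in {S}.
Read '1': S→{D}; now {D}.
Read '1': D→∅; now ∅.
The set is empty and remains empty for the remaining 4 symbols.
That set has 0 states.

0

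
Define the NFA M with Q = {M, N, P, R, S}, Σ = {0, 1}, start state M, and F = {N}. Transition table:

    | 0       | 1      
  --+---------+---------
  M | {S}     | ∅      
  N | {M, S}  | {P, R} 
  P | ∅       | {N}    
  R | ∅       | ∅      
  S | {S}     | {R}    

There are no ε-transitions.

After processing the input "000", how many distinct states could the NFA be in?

Start in {M}.
Read '0': M→{S}; now {S}.
Read '0': S→{S}; now {S}.
Read '0': S→{S}; now {S}.
That set has 1 state.

1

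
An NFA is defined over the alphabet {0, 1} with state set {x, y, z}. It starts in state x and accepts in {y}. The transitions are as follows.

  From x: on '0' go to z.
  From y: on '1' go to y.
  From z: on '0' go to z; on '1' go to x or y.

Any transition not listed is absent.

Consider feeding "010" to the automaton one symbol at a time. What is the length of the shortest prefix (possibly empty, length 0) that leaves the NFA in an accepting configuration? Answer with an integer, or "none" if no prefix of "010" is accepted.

2

Start in {x}.
Read '0': x→{z}; now {z}.
Read '1': z→{x, y}; now {x, y}.
None of the earlier sets intersect F, but {x, y} does.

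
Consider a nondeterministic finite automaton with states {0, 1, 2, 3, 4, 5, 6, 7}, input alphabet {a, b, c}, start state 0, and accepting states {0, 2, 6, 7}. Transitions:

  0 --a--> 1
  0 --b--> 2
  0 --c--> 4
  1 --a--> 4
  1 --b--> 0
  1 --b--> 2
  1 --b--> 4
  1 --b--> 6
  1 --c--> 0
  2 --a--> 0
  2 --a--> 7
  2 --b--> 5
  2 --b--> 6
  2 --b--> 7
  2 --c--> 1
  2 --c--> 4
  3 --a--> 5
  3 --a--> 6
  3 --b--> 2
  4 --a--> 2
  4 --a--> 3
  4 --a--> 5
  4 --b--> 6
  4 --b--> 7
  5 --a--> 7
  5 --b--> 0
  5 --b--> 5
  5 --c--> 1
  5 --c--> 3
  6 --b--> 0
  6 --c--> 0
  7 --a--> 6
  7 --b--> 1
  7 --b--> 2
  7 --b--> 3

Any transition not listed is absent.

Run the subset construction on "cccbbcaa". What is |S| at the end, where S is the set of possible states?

0

Start in {0}.
Read 'c': 0→{4}; now {4}.
Read 'c': 4→∅; now ∅.
The set is empty and remains empty for the remaining 6 symbols.
That set has 0 states.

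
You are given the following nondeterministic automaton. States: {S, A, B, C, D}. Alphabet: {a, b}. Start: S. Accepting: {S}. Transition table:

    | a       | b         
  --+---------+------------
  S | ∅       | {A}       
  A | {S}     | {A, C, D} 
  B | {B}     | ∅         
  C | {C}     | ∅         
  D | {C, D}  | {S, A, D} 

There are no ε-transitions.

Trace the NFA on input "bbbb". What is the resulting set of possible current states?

Start in {S}.
Read 'b': S→{A}; now {A}.
Read 'b': A→{A, C, D}; now {A, C, D}.
Read 'b': A→{A, C, D}, C→∅, D→{S, A, D}; now {S, A, C, D}.
Read 'b': S→{A}, A→{A, C, D}, C→∅, D→{S, A, D}; now {S, A, C, D}.

{S, A, C, D}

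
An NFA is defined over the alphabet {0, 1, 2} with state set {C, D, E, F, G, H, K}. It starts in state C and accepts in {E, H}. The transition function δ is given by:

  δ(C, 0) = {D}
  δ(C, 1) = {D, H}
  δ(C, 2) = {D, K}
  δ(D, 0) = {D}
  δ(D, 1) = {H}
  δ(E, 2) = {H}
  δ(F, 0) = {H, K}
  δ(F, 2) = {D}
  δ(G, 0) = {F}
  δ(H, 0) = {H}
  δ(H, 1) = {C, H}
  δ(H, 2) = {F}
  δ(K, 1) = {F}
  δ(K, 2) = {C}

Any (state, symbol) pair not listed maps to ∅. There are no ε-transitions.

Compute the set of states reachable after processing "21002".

{F}

Start in {C}.
Read '2': C→{D, K}; now {D, K}.
Read '1': D→{H}, K→{F}; now {F, H}.
Read '0': F→{H, K}, H→{H}; now {H, K}.
Read '0': H→{H}, K→∅; now {H}.
Read '2': H→{F}; now {F}.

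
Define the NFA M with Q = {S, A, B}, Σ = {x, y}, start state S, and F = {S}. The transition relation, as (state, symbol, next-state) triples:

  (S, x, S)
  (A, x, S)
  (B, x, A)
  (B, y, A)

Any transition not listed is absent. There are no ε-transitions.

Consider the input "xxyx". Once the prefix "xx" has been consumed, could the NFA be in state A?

No

Start in {S}.
Read 'x': S→{S}; now {S}.
Read 'x': S→{S}; now {S}.
State A is not in {S}.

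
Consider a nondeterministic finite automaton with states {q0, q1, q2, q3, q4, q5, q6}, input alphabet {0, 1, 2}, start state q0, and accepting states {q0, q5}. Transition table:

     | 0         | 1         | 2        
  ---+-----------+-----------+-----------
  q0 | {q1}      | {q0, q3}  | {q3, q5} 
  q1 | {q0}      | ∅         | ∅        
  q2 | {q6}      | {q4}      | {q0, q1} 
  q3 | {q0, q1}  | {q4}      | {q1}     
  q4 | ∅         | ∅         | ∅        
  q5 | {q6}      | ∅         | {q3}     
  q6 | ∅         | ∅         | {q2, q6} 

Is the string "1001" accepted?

Start in {q0}.
Read '1': {q0} → {q0, q3}.
Read '0': {q0, q3} → {q0, q1}.
Read '0': {q0, q1} → {q0, q1}.
Read '1': {q0, q1} → {q0, q3}.
The final set {q0, q3} contains the accepting state q0.

Yes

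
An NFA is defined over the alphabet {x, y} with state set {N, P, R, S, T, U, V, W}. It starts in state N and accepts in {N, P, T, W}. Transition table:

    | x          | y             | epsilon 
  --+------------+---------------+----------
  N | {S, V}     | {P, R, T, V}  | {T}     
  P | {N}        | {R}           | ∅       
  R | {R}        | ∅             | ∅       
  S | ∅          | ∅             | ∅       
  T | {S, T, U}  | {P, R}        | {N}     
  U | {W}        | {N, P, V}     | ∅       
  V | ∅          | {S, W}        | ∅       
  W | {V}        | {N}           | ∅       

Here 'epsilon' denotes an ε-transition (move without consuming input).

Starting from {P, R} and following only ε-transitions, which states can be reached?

{P, R}

Begin with {P, R}.
No ε-moves leave this set, so the closure equals the set itself.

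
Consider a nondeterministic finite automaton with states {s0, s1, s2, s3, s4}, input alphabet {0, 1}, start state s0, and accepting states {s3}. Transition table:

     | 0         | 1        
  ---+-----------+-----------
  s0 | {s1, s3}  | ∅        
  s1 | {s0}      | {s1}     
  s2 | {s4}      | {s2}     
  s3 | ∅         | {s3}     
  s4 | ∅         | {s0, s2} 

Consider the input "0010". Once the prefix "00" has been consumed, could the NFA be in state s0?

Yes

Start in {s0}.
Read '0': s0→{s1, s3}; now {s1, s3}.
Read '0': s1→{s0}, s3→∅; now {s0}.
State s0 is in {s0}.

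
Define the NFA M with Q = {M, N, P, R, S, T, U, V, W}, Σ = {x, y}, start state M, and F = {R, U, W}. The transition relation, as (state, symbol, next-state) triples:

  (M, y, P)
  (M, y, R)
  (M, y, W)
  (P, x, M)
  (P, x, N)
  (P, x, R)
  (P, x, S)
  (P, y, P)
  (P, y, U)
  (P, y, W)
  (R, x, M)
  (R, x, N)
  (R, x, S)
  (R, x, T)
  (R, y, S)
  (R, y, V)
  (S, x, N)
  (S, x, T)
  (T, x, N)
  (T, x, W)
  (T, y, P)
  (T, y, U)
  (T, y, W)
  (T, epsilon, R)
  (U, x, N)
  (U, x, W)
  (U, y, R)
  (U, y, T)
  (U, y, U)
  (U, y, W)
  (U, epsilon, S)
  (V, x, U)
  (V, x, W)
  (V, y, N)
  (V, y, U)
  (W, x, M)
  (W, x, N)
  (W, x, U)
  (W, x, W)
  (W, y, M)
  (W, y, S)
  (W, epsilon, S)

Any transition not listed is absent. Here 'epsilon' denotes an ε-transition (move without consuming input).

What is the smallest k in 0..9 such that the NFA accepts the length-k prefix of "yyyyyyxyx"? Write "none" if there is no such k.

Start in {M}.
Read 'y': {M} → {P, R, S, W}.
None of the earlier sets intersect F, but {P, R, S, W} does.

1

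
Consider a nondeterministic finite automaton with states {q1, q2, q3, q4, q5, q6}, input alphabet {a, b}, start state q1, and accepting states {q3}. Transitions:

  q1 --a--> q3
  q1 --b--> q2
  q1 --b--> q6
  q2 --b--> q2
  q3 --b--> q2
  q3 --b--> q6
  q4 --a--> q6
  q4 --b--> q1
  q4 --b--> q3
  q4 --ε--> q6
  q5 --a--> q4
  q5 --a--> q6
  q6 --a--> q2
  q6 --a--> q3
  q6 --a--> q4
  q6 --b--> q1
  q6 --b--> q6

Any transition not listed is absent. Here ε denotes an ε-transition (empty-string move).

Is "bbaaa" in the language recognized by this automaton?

Start in {q1}.
Read 'b': {q1} → {q2, q6}.
Read 'b': {q2, q6} → {q1, q2, q6}.
Read 'a': {q1, q2, q6} → {q2, q3, q4, q6}.
Read 'a': {q2, q3, q4, q6} → {q2, q3, q4, q6}.
Read 'a': {q2, q3, q4, q6} → {q2, q3, q4, q6}.
The final set {q2, q3, q4, q6} contains the accepting state q3.

Yes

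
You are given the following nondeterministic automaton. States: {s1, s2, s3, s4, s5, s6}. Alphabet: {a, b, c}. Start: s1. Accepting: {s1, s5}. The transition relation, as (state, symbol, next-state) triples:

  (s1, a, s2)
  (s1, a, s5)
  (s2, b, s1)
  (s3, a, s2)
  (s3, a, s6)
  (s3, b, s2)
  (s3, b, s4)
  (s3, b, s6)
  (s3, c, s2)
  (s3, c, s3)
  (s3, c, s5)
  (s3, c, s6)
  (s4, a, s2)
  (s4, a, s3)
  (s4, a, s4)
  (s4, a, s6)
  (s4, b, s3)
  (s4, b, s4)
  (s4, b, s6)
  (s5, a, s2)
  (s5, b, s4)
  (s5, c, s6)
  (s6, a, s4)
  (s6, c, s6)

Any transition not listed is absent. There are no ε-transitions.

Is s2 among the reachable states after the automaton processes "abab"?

Start in {s1}.
Read 'a': s1→{s2, s5}; now {s2, s5}.
Read 'b': s2→{s1}, s5→{s4}; now {s1, s4}.
Read 'a': s1→{s2, s5}, s4→{s2, s3, s4, s6}; now {s2, s3, s4, s5, s6}.
Read 'b': s2→{s1}, s3→{s2, s4, s6}, s4→{s3, s4, s6}, s5→{s4}, s6→∅; now {s1, s2, s3, s4, s6}.
State s2 is in {s1, s2, s3, s4, s6}.

Yes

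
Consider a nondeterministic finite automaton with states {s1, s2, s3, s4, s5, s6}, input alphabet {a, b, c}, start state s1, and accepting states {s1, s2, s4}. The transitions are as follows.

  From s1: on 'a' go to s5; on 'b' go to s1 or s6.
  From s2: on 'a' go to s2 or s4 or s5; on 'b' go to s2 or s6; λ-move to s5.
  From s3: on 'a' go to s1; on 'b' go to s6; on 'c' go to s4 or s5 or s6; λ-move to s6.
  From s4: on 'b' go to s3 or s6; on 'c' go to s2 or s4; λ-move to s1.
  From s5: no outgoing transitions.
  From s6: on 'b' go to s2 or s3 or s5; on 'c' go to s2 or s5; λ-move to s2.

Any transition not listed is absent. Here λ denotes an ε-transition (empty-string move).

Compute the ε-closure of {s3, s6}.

Begin with {s3, s6}.
ε-move s6 → s2; add s2.
ε-move s2 → s5; add s5.

{s2, s3, s5, s6}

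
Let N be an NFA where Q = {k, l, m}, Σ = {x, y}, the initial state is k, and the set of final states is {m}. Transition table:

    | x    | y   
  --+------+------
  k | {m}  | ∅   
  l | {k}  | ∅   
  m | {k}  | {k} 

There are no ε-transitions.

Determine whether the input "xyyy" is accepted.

No

Start in {k}.
Read 'x': {k} → {m}.
Read 'y': {m} → {k}.
Read 'y': {k} → ∅.
The set is empty and remains empty for the remaining 1 symbol.
The final set ∅ contains no accepting state.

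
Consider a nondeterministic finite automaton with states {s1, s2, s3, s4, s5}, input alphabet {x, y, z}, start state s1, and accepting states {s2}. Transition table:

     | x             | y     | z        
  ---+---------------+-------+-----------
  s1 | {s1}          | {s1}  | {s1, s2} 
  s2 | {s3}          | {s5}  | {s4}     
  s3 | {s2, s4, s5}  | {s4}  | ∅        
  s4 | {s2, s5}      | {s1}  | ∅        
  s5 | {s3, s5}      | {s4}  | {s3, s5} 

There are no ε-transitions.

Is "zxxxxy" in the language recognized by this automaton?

Start in {s1}.
Read 'z': {s1} → {s1, s2}.
Read 'x': {s1, s2} → {s1, s3}.
Read 'x': {s1, s3} → {s1, s2, s4, s5}.
Read 'x': {s1, s2, s4, s5} → {s1, s2, s3, s5}.
Read 'x': {s1, s2, s3, s5} → {s1, s2, s3, s4, s5}.
Read 'y': {s1, s2, s3, s4, s5} → {s1, s4, s5}.
The final set {s1, s4, s5} contains no accepting state.

No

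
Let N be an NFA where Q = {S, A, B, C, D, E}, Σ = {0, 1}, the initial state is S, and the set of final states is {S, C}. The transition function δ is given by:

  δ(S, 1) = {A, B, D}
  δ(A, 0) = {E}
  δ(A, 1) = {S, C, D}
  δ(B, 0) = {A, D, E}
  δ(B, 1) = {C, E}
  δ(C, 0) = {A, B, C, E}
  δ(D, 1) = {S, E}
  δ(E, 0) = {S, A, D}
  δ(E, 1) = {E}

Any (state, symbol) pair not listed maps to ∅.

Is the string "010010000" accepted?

No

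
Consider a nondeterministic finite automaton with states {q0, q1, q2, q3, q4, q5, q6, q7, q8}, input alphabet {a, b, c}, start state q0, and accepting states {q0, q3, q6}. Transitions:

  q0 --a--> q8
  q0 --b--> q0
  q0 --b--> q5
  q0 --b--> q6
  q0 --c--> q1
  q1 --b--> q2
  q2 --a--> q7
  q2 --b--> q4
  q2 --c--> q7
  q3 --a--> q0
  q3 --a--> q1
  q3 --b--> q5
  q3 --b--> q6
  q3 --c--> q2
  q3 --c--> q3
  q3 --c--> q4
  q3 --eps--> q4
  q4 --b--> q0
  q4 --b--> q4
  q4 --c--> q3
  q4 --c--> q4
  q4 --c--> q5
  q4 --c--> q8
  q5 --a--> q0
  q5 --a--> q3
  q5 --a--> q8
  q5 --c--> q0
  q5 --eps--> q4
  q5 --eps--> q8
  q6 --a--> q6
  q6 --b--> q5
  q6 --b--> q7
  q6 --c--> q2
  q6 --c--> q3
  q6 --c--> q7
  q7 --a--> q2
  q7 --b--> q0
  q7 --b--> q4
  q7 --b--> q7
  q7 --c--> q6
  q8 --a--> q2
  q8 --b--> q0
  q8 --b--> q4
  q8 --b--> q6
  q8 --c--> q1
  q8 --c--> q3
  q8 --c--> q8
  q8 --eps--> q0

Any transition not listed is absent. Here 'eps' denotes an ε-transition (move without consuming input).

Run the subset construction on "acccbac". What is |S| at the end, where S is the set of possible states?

9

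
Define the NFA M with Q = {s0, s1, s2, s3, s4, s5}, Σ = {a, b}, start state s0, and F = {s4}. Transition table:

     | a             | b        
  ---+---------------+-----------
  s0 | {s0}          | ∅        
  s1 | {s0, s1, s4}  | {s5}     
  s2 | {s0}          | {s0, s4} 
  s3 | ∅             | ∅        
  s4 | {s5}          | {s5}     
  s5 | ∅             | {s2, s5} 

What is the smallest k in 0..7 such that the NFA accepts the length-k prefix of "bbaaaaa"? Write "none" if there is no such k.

Start in {s0}.
Read 'b': s0→∅; now ∅.
The set is empty and remains empty for the remaining 6 symbols.
No reachable set along the way intersects F.

none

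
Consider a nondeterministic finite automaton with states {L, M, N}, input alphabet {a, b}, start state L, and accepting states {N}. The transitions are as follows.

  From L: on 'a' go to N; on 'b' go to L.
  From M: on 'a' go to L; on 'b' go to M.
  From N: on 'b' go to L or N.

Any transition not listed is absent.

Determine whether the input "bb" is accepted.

Start in {L}.
Read 'b': L→{L}; now {L}.
Read 'b': L→{L}; now {L}.
The final set {L} contains no accepting state.

No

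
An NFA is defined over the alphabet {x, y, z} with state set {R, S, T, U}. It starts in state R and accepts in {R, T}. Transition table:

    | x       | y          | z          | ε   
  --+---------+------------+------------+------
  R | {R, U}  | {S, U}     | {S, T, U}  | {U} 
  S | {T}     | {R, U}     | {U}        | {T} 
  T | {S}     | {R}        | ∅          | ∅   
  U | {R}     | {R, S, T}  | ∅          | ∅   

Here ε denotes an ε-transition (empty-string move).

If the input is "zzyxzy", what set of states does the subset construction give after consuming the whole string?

{R, S, T, U}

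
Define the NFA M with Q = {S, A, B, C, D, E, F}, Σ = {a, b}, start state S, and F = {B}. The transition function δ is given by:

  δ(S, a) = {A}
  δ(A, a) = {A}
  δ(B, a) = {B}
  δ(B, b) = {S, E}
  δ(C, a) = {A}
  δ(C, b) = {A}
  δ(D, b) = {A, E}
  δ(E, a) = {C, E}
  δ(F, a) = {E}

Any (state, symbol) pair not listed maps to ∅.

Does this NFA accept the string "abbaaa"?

No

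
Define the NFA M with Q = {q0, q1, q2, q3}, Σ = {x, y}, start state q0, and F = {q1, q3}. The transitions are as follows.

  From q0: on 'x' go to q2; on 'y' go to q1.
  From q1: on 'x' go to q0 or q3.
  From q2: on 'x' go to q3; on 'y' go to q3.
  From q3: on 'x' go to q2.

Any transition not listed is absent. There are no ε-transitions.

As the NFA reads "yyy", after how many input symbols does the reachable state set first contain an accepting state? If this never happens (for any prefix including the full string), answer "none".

1

Start in {q0}.
Read 'y': {q0} → {q1}.
None of the earlier sets intersect F, but {q1} does.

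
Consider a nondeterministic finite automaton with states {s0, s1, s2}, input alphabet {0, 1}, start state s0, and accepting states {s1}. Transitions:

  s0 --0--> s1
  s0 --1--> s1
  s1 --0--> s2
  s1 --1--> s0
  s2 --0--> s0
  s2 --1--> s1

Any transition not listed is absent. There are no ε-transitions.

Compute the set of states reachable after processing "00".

{s2}

Start in {s0}.
Read '0': s0→{s1}; now {s1}.
Read '0': s1→{s2}; now {s2}.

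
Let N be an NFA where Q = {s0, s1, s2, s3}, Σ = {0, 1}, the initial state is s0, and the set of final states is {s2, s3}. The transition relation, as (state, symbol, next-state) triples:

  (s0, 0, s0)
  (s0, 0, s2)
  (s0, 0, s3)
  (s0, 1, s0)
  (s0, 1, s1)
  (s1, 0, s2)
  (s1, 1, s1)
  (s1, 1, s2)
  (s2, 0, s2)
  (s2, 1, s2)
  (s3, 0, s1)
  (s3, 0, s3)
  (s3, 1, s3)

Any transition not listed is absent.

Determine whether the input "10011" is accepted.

Yes

Start in {s0}.
Read '1': {s0} → {s0, s1}.
Read '0': {s0, s1} → {s0, s2, s3}.
Read '0': {s0, s2, s3} → {s0, s1, s2, s3}.
Read '1': {s0, s1, s2, s3} → {s0, s1, s2, s3}.
Read '1': {s0, s1, s2, s3} → {s0, s1, s2, s3}.
The final set {s0, s1, s2, s3} contains the accepting states s2, s3.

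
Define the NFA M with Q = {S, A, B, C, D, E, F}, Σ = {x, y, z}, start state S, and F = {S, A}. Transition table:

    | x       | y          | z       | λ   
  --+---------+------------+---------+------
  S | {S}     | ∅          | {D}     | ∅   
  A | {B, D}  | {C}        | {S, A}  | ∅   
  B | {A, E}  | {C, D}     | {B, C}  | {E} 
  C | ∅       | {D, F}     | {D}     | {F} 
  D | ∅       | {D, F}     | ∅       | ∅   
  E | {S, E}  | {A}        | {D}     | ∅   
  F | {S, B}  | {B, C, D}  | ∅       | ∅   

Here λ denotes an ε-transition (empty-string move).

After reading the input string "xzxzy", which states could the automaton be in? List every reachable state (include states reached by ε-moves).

Start in {S}.
Read 'x': {S} → {S}.
Read 'z': {S} → {D}.
Read 'x': {D} → ∅.
The set is empty and remains empty for the remaining 2 symbols.

∅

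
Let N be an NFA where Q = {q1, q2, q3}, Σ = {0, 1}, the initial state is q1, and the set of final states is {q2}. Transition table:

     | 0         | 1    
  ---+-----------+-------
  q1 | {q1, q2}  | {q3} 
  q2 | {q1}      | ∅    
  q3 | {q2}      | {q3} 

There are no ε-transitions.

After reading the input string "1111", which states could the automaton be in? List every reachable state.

Start in {q1}.
Read '1': q1→{q3}; now {q3}.
Read '1': q3→{q3}; now {q3}.
Read '1': q3→{q3}; now {q3}.
Read '1': q3→{q3}; now {q3}.

{q3}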